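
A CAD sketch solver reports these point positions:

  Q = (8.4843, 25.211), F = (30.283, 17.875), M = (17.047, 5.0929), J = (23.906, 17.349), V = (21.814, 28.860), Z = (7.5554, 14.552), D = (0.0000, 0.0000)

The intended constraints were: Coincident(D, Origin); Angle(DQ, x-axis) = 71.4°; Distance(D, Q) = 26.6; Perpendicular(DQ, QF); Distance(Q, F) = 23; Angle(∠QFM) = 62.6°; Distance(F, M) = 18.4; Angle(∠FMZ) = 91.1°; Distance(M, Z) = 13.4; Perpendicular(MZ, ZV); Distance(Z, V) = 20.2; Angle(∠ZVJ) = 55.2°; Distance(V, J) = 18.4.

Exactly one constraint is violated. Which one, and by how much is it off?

Distance(V, J) = 18.4 — off by 6.70.

D = (0.00, 0.00) ✓; DQ at 71.40° ✓; |DQ| = 26.60 ✓; ∠(DQ, QF) = 90.00° ✓; |QF| = 23.00 ✓; ∠QFM = 62.60° ✓; |FM| = 18.40 ✓; ∠FMZ = 91.10° ✓; |MZ| = 13.40 ✓; ∠(MZ, ZV) = 90.00° ✓; |ZV| = 20.20 ✓; ∠ZVJ = 55.20° ✓; |VJ| = 11.70 ✗.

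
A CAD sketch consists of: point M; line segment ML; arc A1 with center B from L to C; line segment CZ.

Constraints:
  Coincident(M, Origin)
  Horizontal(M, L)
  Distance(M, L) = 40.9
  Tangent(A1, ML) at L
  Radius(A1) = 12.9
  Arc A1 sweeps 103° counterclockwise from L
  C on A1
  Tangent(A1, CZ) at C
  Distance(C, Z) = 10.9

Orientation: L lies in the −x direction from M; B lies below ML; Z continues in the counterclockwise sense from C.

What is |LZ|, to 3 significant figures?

28.3

M is at the origin; ML is horizontal with |ML| = 40.9 and L on the −x side, so L = (-40.9, 0.00). The tangent condition forces BL to be normal to ML, so B = L + (0, -12.9) = (-40.9, -12.9). On A1, L sits at bearing 90° from B; a 103° counterclockwise sweep puts C at bearing 193°, so C = B + 12.9·(cos 193°, sin 193°) = (-53.5, -15.8). Since A1 is tangent to CZ there, BC ⟂ CZ, so CZ runs along (−sin 193°, cos 193°); with |CZ| = 10.9, Z = (-51.0, -26.4). Then |LZ| = |Z − L| = 28.3.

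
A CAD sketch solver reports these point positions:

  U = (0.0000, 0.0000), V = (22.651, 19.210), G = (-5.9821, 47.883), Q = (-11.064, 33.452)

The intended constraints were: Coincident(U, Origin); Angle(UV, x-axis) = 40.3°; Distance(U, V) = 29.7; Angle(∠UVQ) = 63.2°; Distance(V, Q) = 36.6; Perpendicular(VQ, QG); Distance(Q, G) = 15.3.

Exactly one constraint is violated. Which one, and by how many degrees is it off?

Perpendicular(VQ, QG) — off by 3.50°.

U = (0.00, 0.00) ✓; UV at 40.30° ✓; |UV| = 29.70 ✓; ∠UVQ = 63.20° ✓; |VQ| = 36.60 ✓; ∠(VQ, QG) = 86.50° ✗; |QG| = 15.30 ✓.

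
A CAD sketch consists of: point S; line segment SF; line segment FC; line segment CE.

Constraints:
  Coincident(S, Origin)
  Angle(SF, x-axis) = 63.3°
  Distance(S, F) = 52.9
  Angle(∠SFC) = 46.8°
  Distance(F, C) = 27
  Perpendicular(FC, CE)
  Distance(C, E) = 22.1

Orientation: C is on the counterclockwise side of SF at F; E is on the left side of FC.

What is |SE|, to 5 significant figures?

18.865

∠SFC = 46.8°, so FC runs at 63.3° + (180° − 46.8°) = 196.50° from the x-axis; with |FC| = 27.0, C = F + 27.0·(cos 196.50°, sin 196.50°) = (-2.1192, 39.591). The perpendicularity gives CE at right angles to FC; with |CE| = 22.1 on the left of FC, E = C + 22.1·(0.28402, -0.95882) = (4.1576, 18.401). Then |SE| = |E − S| = 18.865.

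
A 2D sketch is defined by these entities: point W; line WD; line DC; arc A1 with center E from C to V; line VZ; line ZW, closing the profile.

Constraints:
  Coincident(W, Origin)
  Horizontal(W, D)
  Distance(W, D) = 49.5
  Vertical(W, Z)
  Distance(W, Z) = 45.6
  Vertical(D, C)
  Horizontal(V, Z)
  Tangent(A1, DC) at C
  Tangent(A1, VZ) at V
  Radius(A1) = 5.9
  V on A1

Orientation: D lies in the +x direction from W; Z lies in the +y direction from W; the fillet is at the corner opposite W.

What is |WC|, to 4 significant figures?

63.45

W is at the origin; W and D share the same y with |WD| = 49.5 and D on the +x side, so D = (49.50, 0.000). WZ is vertical with |WZ| = 45.6 and Z on the +y side, so Z = (0.000, 45.60). The virtual corner opposite W is at (49.50, 45.60). The tangent condition forces EC to be normal to DC and the tangent condition forces EV to be normal to VZ, with radius 5.9, so the center E sits 5.9 in from both sides at E = (43.60, 39.70). That places the tangent points at C = (49.50, 39.70) on DC and V = (43.60, 45.60) on VZ. Then |WC| = |C − W| = 63.45.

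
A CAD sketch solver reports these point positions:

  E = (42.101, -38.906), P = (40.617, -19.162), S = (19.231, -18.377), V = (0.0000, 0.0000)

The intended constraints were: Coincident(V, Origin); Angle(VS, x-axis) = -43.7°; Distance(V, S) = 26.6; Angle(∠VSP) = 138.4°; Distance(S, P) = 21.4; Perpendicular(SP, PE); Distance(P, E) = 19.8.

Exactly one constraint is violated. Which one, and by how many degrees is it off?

Perpendicular(SP, PE) — off by 6.40°.

V = (0.00, 0.00) ✓; VS at -43.70° ✓; |VS| = 26.60 ✓; ∠VSP = 138.4° ✓; |SP| = 21.40 ✓; ∠(SP, PE) = 83.60° ✗; |PE| = 19.80 ✓.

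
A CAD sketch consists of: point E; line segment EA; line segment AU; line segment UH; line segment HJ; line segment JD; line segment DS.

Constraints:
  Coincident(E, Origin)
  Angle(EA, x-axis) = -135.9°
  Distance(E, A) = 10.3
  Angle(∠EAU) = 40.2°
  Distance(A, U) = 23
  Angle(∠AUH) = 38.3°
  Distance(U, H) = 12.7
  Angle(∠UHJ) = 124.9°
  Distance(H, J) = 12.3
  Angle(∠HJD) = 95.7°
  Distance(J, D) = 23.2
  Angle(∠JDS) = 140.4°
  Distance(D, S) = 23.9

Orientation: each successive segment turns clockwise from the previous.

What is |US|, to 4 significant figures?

33.61

E is at the origin; EA runs at -135.9° with length 10.3, so A = (-7.397, -7.168). ∠EAU = 40.2° gives AU at 84.30° from the x-axis; with |AU| = 23.0, U = (-5.112, 15.72). ∠AUH = 38.3° gives UH at -57.40° from the x-axis; with |UH| = 12.7, H = (1.730, 5.019). ∠UHJ = 124.9° gives HJ at -112.5° from the x-axis; with |HJ| = 12.3, J = (-2.977, -6.344). ∠HJD = 95.7° gives JD at 163.2° from the x-axis; with |JD| = 23.2, D = (-25.19, 0.3611). ∠JDS = 140.4° gives DS at 123.6° from the x-axis; with |DS| = 23.9, S = (-38.41, 20.27). Then |US| = |S − U| = 33.61.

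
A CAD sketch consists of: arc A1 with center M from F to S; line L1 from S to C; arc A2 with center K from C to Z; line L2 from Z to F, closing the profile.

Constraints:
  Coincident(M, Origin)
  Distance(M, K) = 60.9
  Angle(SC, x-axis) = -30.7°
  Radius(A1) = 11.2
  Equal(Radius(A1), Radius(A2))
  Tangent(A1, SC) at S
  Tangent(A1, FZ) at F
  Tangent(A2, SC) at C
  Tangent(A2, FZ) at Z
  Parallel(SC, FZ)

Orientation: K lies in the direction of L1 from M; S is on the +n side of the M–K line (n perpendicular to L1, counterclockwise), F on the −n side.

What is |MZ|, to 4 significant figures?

61.92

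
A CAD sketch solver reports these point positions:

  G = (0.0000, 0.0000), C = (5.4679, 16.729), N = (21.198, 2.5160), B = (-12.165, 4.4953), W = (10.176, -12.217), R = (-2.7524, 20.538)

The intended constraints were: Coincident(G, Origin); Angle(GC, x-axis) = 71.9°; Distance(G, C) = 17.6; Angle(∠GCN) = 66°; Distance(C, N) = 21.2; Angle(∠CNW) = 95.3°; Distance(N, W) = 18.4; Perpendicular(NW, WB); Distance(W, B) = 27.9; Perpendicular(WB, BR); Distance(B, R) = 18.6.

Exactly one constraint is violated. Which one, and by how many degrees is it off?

Perpendicular(WB, BR) — off by 6.40°.

G = (0.00, 0.00) ✓; GC at 71.90° ✓; |GC| = 17.60 ✓; ∠GCN = 66.00° ✓; |CN| = 21.20 ✓; ∠CNW = 95.30° ✓; |NW| = 18.40 ✓; ∠(NW, WB) = 90.00° ✓; |WB| = 27.90 ✓; ∠(WB, BR) = 83.60° ✗; |BR| = 18.60 ✓.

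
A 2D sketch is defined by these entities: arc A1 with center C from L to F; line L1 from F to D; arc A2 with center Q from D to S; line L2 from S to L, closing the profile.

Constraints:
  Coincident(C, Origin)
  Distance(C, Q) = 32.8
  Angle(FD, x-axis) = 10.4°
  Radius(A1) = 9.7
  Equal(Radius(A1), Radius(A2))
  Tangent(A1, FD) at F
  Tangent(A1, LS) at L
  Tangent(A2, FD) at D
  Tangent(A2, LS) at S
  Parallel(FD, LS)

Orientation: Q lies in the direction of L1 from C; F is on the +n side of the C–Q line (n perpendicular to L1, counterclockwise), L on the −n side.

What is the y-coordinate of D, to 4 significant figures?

15.46

The slot axis is L1's direction at 10.4°, so u = (cos 10.4°, sin 10.4°) = (0.9836, 0.1805) and n = (−sin 10.4°, cos 10.4°) = (-0.1805, 0.9836). C is at the origin and Q lies 32.8 along u from C, so Q = 32.8·u = (32.26, 5.921). Tangency of A1 to both parallel lines with radius 9.7 puts F and L at C ± 9.7·n: F = (-1.751, 9.541), L = (1.751, -9.541). Equal radii place D and S the same way about Q: D = Q + 9.7·n = (30.51, 15.46), S = Q − 9.7·n = (34.01, -3.620). So D.y = 15.46.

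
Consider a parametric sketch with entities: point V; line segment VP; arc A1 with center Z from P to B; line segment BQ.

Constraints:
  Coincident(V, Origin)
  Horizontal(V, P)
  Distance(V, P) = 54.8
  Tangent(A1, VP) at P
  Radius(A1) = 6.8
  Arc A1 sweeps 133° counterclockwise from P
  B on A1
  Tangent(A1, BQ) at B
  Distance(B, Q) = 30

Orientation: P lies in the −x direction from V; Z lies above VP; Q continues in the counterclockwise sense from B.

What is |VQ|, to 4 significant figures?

77.81

V is at the origin; V and P share the same y with |VP| = 54.8 and P on the −x side, so P = (-54.80, 0.000). The tangent condition forces ZP to be normal to VP, so Z = P + (0, 6.8) = (-54.80, 6.800). On A1, P sits at bearing -90° from Z; a 133° counterclockwise sweep puts B at bearing 43°, so B = Z + 6.8·(cos 43°, sin 43°) = (-49.83, 11.44). Since A1 is tangent to BQ there, ZB ⟂ BQ, so BQ runs along (−sin 43°, cos 43°); with |BQ| = 30.0, Q = (-70.29, 33.38). Then |VQ| = |Q − V| = 77.81.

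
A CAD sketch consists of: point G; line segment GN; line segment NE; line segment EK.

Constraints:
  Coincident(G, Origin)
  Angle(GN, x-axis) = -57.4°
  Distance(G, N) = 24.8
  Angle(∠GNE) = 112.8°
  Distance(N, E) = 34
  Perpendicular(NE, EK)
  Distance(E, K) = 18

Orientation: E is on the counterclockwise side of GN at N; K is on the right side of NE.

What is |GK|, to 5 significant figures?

59.763

∠GNE = 112.8°, so NE runs at -57.4° + (180° − 112.8°) = 9.8000° from the x-axis; with |NE| = 34.0, E = N + 34.0·(cos 9.8000°, sin 9.8000°) = (46.865, -15.106). NE is perpendicular to EK; with |EK| = 18.0 on the right of NE, K = E + 18.0·(0.17021, -0.98541) = (49.929, -32.843). Then |GK| = |K − G| = 59.763.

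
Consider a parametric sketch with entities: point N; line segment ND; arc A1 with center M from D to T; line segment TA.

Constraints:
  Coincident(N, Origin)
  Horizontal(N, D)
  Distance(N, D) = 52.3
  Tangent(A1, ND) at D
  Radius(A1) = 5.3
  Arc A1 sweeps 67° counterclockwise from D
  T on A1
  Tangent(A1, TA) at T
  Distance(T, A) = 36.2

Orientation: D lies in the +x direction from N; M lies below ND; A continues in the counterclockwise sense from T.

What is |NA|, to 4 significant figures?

49.43

N is at the origin; ND is horizontal with |ND| = 52.3 and D on the +x side, so D = (52.30, 0.000). Tangency of A1 to ND means the radius MD is perpendicular to ND, so M = D + (0, -5.3) = (52.30, -5.300). On A1, D sits at bearing 90° from M; a 67° counterclockwise sweep puts T at bearing 157°, so T = M + 5.3·(cos 157°, sin 157°) = (47.42, -3.229). The tangent condition forces MT to be normal to TA, so TA runs along (−sin 157°, cos 157°); with |TA| = 36.2, A = (33.28, -36.55). Then |NA| = |A − N| = 49.43.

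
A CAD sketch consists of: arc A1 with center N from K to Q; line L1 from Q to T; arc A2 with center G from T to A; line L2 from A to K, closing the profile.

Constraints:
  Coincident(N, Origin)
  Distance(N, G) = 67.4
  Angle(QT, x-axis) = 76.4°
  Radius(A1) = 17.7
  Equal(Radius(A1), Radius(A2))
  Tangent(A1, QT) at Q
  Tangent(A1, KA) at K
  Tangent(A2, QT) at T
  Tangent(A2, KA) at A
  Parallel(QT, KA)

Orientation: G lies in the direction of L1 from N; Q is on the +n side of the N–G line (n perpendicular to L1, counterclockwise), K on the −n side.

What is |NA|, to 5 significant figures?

69.685

The slot axis is L1's direction at 76.4°, so u = (cos 76.4°, sin 76.4°) = (0.23514, 0.97196) and n = (−sin 76.4°, cos 76.4°) = (-0.97196, 0.23514). N is at the origin and G lies 67.4 along u from N, so G = 67.4·u = (15.849, 65.510). Tangency of A1 to both parallel lines with radius 17.7 puts Q and K at N ± 17.7·n: Q = (-17.204, 4.1620), K = (17.204, -4.1620). Equal radii place T and A the same way about G: T = G + 17.7·n = (-1.3551, 69.672), A = G − 17.7·n = (33.052, 61.348). Then |NA| = |A − N| = 69.685.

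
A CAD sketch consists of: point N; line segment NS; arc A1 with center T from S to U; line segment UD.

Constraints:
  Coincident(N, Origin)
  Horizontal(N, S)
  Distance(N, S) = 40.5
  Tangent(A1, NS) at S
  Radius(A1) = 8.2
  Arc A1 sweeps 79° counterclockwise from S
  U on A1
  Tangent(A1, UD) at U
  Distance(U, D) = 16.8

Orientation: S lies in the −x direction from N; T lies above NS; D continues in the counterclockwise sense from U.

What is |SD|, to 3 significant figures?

25.7

N is at the origin; NS is horizontal with |NS| = 40.5 and S on the −x side, so S = (-40.5, 0.00). A1 meets NS tangentially, so TS is at right angles to NS, so T = S + (0, 8.2) = (-40.5, 8.20). On A1, S sits at bearing -90° from T; a 79° counterclockwise sweep puts U at bearing -11°, so U = T + 8.2·(cos -11°, sin -11°) = (-32.5, 6.64). The tangent condition forces TU to be normal to UD, so UD runs along (−sin -11°, cos -11°); with |UD| = 16.8, D = (-29.2, 23.1). Then |SD| = |D − S| = 25.7.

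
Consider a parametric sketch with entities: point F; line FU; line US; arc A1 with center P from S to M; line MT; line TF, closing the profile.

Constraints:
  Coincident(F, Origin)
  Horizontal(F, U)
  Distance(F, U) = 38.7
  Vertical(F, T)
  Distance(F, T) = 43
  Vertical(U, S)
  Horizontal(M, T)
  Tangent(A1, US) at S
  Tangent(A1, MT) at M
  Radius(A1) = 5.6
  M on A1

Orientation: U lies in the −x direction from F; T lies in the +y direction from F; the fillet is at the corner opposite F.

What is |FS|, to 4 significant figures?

53.82

F is at the origin; FU is horizontal with |FU| = 38.7 and U on the −x side, so U = (-38.70, 0.000). F and T share the same x with |FT| = 43.0 and T on the +y side, so T = (0.000, 43.00). The virtual corner opposite F is at (-38.70, 43.00). Since A1 is tangent to US there, PS ⟂ US and A1 meets MT tangentially, so PM is at right angles to MT, with radius 5.6, so the center P sits 5.6 in from both sides at P = (-33.10, 37.40). That places the tangent points at S = (-38.70, 37.40) on US and M = (-33.10, 43.00) on MT. Then |FS| = |S − F| = 53.82.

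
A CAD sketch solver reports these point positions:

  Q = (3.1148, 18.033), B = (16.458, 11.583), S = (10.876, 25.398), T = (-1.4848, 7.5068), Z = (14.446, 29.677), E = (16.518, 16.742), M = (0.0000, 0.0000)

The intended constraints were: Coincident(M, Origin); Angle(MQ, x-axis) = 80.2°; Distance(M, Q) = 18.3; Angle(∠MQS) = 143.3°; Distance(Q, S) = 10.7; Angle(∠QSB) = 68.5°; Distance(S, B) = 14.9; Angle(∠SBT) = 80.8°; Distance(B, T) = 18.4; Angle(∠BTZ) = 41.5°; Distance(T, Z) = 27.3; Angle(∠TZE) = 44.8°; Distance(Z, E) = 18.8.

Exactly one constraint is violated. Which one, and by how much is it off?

Distance(Z, E) = 18.8 — off by 5.70.

M = (0.00, 0.00) ✓; MQ at 80.20° ✓; |MQ| = 18.30 ✓; ∠MQS = 143.3° ✓; |QS| = 10.70 ✓; ∠QSB = 68.50° ✓; |SB| = 14.90 ✓; ∠SBT = 80.80° ✓; |BT| = 18.40 ✓; ∠BTZ = 41.50° ✓; |TZ| = 27.30 ✓; ∠TZE = 44.80° ✓; |ZE| = 13.10 ✗.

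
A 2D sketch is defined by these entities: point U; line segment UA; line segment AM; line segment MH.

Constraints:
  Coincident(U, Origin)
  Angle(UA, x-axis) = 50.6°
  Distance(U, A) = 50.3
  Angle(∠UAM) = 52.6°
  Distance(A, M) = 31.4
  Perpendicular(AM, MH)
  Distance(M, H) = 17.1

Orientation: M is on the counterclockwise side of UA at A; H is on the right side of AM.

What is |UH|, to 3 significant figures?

57.1

U is at the origin; UA runs at 50.6° with length 50.3, so A = 50.3·(cos 50.6°, sin 50.6°) = (31.9, 38.9). ∠UAM = 52.6°, so AM runs at 50.6° + (180° − 52.6°) = 178° from the x-axis; with |AM| = 31.4, M = A + 31.4·(cos 178°, sin 178°) = (0.546, 40.0). AM ⟂ MH; with |MH| = 17.1 on the right of AM, H = M + 17.1·(0.0349, 0.999) = (1.14, 57.1). Then |UH| = |H − U| = 57.1.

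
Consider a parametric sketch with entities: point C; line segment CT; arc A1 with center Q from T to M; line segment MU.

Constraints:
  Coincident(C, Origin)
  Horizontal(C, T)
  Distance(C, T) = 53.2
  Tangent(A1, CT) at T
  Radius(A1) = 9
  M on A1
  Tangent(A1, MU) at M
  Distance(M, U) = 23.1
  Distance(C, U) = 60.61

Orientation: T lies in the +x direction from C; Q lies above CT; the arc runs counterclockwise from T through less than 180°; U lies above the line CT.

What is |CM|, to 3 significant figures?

62.6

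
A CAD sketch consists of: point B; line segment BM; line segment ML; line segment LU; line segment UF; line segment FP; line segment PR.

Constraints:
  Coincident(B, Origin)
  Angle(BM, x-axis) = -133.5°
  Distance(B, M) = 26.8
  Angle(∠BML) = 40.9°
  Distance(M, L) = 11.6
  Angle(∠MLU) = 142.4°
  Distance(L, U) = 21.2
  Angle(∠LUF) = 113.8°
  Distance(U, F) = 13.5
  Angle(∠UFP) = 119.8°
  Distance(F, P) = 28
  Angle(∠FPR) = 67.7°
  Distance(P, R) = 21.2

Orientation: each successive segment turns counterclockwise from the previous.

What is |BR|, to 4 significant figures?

20.26

B is at the origin; BM runs at -133.5° with length 26.8, so M = (-18.45, -19.44). ∠BML = 40.9° gives ML at 5.600° from the x-axis; with |ML| = 11.6, L = (-6.903, -18.31). ∠MLU = 142.4° gives LU at 43.20° from the x-axis; with |LU| = 21.2, U = (8.551, -3.796). ∠LUF = 113.8° gives UF at 109.4° from the x-axis; with |UF| = 13.5, F = (4.067, 8.938). ∠UFP = 119.8° gives FP at 169.6° from the x-axis; with |FP| = 28.0, P = (-23.47, 13.99). ∠FPR = 67.7° gives PR at -78.10° from the x-axis; with |PR| = 21.2, R = (-19.10, -6.752). Then |BR| = |R − B| = 20.26.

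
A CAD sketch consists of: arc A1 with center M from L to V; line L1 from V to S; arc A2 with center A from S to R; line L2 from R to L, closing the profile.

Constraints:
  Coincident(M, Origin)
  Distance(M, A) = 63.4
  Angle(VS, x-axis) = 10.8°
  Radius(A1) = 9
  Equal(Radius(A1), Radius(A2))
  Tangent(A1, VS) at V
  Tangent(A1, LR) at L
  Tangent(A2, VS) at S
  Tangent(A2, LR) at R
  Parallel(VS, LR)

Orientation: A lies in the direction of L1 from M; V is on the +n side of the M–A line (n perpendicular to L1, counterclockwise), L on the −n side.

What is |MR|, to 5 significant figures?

64.036

The slot axis is L1's direction at 10.8°, so u = (cos 10.8°, sin 10.8°) = (0.98229, 0.18738) and n = (−sin 10.8°, cos 10.8°) = (-0.18738, 0.98229). M is at the origin and A lies 63.4 along u from M, so A = 63.4·u = (62.277, 11.880). Tangency of A1 to both parallel lines with radius 9.0 puts V and L at M ± 9.0·n: V = (-1.6864, 8.8406), L = (1.6864, -8.8406). Equal radii place S and R the same way about A: S = A + 9.0·n = (60.591, 20.721), R = A − 9.0·n = (63.963, 3.0394). Then |MR| = |R − M| = 64.036.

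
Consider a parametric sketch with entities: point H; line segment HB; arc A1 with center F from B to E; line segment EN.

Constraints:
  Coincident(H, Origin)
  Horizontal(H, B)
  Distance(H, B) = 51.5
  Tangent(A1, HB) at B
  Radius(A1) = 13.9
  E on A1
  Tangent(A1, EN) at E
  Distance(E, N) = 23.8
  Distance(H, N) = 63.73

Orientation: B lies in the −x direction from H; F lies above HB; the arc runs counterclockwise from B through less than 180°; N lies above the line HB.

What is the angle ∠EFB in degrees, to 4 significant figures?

114.1°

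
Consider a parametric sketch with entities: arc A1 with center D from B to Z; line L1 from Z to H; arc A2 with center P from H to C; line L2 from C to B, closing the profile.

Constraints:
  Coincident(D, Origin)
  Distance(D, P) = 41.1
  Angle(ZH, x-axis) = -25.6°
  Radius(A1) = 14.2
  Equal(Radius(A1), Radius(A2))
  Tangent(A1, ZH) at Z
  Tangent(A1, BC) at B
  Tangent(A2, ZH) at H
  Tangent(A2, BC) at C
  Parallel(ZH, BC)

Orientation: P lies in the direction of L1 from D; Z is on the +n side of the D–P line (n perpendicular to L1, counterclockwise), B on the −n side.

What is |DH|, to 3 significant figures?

43.5

Tangency of A1 to both parallel lines with radius 14.2 puts Z and B at D ± 14.2·n: Z = (6.14, 12.8), B = (-6.14, -12.8). Equal radii place H and C the same way about P: H = P + 14.2·n = (43.2, -4.95), C = P − 14.2·n = (30.9, -30.6). Then |DH| = |H − D| = 43.5.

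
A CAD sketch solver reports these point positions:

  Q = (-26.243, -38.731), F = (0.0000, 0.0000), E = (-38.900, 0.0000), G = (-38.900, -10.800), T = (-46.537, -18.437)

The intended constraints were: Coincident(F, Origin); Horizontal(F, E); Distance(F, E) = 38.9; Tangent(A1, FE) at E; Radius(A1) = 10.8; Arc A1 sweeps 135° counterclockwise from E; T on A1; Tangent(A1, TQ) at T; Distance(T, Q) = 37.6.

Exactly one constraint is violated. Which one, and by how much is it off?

Distance(T, Q) = 37.6 — off by 8.90.

F = (0.00, 0.00) ✓; F.y = 0.00, E.y = 0.00 ✓; |FE| = 38.90 ✓; ∠(GE, EF) = 90.00° ✓; |GE| = 10.80 ✓; bearing(G→T) − bearing(G→E) = 135.0° ✓; |GT| = 10.80 ✓; ∠(GT, TQ) = 90.00° ✓; |TQ| = 28.70 ✗.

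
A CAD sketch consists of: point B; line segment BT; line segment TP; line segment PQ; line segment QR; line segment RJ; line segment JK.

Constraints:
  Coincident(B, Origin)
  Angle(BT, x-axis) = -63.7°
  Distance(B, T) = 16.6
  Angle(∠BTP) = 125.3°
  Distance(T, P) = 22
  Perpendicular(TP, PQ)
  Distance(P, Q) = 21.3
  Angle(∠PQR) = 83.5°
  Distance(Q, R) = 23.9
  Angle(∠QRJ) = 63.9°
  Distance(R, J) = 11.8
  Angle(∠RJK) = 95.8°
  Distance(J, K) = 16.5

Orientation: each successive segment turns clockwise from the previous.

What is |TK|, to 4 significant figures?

25.16

∠QRJ = 63.9° gives RJ at -61.00° from the x-axis; with |RJ| = 11.8, J = (-2.450, -14.82). ∠RJK = 95.8° gives JK at -145.2° from the x-axis; with |JK| = 16.5, K = (-16.00, -24.24). Then |TK| = |K − T| = 25.16.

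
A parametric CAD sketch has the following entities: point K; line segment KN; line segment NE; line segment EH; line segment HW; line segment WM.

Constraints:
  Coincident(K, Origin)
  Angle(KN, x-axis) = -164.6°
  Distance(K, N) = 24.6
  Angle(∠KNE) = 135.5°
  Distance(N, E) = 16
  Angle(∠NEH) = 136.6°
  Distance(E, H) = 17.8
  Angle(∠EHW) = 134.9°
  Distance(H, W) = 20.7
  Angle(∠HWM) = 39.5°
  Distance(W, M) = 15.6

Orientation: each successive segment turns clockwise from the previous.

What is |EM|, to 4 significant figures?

21.40

∠EHW = 134.9° gives HW at 62.40° from the x-axis; with |HW| = 20.7, W = (-33.46, 36.57). ∠HWM = 39.5° gives WM at -78.10° from the x-axis; with |WM| = 15.6, M = (-30.24, 21.30). Then |EM| = |M − E| = 21.40.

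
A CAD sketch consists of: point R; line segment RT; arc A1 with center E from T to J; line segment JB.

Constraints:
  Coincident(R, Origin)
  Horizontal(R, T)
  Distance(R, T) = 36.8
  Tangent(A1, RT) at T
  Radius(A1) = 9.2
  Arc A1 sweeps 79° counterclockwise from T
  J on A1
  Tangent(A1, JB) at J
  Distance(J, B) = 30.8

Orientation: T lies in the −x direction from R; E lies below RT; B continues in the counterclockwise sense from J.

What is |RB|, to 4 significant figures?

63.98

On A1, T sits at bearing 90° from E; a 79° counterclockwise sweep puts J at bearing 169°, so J = E + 9.2·(cos 169°, sin 169°) = (-45.83, -7.445). Since A1 is tangent to JB there, EJ ⟂ JB, so JB runs along (−sin 169°, cos 169°); with |JB| = 30.8, B = (-51.71, -37.68). Then |RB| = |B − R| = 63.98.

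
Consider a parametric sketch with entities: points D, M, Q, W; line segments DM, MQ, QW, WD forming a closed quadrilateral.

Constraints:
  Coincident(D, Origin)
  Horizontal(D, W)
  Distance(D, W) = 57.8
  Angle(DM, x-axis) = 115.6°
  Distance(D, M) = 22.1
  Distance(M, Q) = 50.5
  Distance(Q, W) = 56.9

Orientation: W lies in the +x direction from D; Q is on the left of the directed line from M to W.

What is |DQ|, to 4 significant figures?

58.91

Checks: |MQ| = 50.50 ✓; |QW| = 56.90 ✓.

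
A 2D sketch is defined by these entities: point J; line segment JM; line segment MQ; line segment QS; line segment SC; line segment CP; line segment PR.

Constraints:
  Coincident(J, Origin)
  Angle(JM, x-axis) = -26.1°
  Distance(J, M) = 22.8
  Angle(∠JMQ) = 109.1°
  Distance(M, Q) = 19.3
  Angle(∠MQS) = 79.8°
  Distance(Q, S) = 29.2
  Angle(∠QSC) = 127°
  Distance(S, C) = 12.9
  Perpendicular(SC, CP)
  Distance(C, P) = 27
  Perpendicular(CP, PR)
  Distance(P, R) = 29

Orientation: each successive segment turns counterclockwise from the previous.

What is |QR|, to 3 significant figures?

3.96

J is at the origin; JM runs at -26.1° with length 22.8, so M = (20.5, -10.0). ∠JMQ = 109.1° gives MQ at 44.8° from the x-axis; with |MQ| = 19.3, Q = (34.2, 3.57). ∠MQS = 79.8° gives QS at 145° from the x-axis; with |QS| = 29.2, S = (10.3, 20.3). ∠QSC = 127.0° gives SC at -162° from the x-axis; with |SC| = 12.9, C = (-2.02, 16.3). The perpendicularity gives CP at right angles to SC, so CP runs at -72.0°; with |CP| = 27.0, P = (6.33, -9.35). CP ⟂ PR, so PR runs at 18.0°; with |PR| = 29.0, R = (33.9, -0.386). Then |QR| = |R − Q| = 3.96.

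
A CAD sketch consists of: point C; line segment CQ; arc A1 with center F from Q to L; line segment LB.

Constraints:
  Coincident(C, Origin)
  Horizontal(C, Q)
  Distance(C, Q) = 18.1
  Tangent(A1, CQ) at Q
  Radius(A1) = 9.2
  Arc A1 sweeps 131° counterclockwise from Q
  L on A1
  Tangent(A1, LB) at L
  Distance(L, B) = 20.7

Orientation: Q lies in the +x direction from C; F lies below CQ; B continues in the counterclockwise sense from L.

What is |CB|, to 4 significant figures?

39.55

C is at the origin; C and Q share the same y with |CQ| = 18.1 and Q on the +x side, so Q = (18.10, 0.000). The tangent condition forces FQ to be normal to CQ, so F = Q + (0, -9.2) = (18.10, -9.200). On A1, Q sits at bearing 90° from F; a 131° counterclockwise sweep puts L at bearing 221°, so L = F + 9.2·(cos 221°, sin 221°) = (11.16, -15.24). Tangency of A1 to LB means the radius FL is perpendicular to LB, so LB runs along (−sin 221°, cos 221°); with |LB| = 20.7, B = (24.74, -30.86). Then |CB| = |B − C| = 39.55.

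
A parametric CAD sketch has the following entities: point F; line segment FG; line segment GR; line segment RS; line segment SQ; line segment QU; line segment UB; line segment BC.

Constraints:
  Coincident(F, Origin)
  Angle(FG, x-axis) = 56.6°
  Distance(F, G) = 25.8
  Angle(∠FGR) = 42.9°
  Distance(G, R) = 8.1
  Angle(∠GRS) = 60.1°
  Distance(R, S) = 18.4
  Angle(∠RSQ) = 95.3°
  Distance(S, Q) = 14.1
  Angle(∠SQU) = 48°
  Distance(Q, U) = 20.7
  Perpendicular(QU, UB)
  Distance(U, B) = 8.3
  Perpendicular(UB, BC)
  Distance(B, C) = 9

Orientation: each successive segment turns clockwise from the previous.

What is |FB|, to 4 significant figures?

13.25

F is at the origin; FG runs at 56.6° with length 25.8, so G = (14.20, 21.54). ∠FGR = 42.9° gives GR at -80.50° from the x-axis; with |GR| = 8.1, R = (15.54, 13.55). ∠GRS = 60.1° gives RS at 159.6° from the x-axis; with |RS| = 18.4, S = (-1.707, 19.96). ∠RSQ = 95.3° gives SQ at 74.90° from the x-axis; with |SQ| = 14.1, Q = (1.966, 33.58). ∠SQU = 48.0° gives QU at -57.10° from the x-axis; with |QU| = 20.7, U = (13.21, 16.20). QU is perpendicular to UB, so UB runs at -147.1°; with |UB| = 8.3, B = (6.241, 11.69). Then |FB| = |B − F| = 13.25.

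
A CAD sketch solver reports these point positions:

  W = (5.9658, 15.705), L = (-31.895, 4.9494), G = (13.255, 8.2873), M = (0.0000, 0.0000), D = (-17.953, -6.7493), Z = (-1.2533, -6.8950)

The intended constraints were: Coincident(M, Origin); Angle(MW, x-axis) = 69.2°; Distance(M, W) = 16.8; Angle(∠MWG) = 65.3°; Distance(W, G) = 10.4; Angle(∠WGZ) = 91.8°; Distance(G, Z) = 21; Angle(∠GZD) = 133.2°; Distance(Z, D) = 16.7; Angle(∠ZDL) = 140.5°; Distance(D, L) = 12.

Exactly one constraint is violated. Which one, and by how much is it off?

Distance(D, L) = 12 — off by 6.20.

M = (0.00, 0.00) ✓; MW at 69.20° ✓; |MW| = 16.80 ✓; ∠MWG = 65.30° ✓; |WG| = 10.40 ✓; ∠WGZ = 91.80° ✓; |GZ| = 21.00 ✓; ∠GZD = 133.2° ✓; |ZD| = 16.70 ✓; ∠ZDL = 140.5° ✓; |DL| = 18.20 ✗.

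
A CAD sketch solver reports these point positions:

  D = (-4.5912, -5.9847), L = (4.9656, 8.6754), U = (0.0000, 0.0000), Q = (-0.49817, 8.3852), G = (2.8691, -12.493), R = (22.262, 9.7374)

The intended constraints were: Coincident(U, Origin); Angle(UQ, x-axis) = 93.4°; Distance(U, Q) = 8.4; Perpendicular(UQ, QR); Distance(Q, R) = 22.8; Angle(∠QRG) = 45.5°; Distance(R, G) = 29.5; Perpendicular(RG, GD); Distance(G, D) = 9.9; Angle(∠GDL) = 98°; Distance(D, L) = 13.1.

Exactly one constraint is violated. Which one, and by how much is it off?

Distance(D, L) = 13.1 — off by 4.40.

U = (0.00, 0.00) ✓; UQ at 93.40° ✓; |UQ| = 8.400 ✓; ∠(UQ, QR) = 90.00° ✓; |QR| = 22.80 ✓; ∠QRG = 45.50° ✓; |RG| = 29.50 ✓; ∠(RG, GD) = 90.00° ✓; |GD| = 9.900 ✓; ∠GDL = 98.00° ✓; |DL| = 17.50 ✗.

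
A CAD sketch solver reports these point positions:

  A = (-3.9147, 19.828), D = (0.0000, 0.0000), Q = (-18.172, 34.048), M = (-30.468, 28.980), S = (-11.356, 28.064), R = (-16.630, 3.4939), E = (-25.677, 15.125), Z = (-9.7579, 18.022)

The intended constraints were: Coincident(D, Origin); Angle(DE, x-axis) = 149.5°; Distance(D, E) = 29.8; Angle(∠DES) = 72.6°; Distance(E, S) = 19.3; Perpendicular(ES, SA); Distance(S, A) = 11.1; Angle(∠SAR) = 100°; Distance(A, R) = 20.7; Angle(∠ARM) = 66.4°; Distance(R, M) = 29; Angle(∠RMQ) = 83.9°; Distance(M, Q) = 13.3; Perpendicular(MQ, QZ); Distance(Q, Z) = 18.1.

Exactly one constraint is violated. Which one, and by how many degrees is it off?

Perpendicular(MQ, QZ) — off by 5.30°.

D = (0.00, 0.00) ✓; DE at 149.5° ✓; |DE| = 29.80 ✓; ∠DES = 72.60° ✓; |ES| = 19.30 ✓; ∠(ES, SA) = 90.00° ✓; |SA| = 11.10 ✓; ∠SAR = 100.0° ✓; |AR| = 20.70 ✓; ∠ARM = 66.40° ✓; |RM| = 29.00 ✓; ∠RMQ = 83.90° ✓; |MQ| = 13.30 ✓; ∠(MQ, QZ) = 84.70° ✗; |QZ| = 18.10 ✓.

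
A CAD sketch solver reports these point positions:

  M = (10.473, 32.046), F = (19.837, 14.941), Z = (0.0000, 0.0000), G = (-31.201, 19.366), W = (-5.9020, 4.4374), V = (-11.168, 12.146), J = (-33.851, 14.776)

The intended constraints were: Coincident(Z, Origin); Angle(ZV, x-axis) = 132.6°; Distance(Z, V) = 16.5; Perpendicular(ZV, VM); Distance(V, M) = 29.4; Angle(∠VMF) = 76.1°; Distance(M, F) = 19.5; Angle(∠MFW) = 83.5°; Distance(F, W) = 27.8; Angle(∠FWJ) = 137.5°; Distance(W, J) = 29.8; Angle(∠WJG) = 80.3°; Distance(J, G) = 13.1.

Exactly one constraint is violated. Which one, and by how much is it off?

Distance(J, G) = 13.1 — off by 7.80.

Z = (0.00, 0.00) ✓; ZV at 132.6° ✓; |ZV| = 16.50 ✓; ∠(ZV, VM) = 90.00° ✓; |VM| = 29.40 ✓; ∠VMF = 76.10° ✓; |MF| = 19.50 ✓; ∠MFW = 83.50° ✓; |FW| = 27.80 ✓; ∠FWJ = 137.5° ✓; |WJ| = 29.80 ✓; ∠WJG = 80.30° ✓; |JG| = 5.300 ✗.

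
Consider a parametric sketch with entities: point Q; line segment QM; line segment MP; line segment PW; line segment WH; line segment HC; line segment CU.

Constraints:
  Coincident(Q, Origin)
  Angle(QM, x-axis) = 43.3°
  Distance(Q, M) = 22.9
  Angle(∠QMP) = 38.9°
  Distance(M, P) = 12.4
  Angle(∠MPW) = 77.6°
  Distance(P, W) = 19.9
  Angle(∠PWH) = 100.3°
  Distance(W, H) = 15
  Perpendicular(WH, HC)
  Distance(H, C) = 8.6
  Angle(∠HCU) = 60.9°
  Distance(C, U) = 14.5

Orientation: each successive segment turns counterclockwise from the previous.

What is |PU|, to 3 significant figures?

19.0

The perpendicularity gives HC at right angles to WH, so HC runs at 96.5°; with |HC| = 8.6, C = (24.0, 5.95). ∠HCU = 60.9° gives CU at -144° from the x-axis; with |CU| = 14.5, U = (12.2, -2.49). Then |PU| = |U − P| = 19.0.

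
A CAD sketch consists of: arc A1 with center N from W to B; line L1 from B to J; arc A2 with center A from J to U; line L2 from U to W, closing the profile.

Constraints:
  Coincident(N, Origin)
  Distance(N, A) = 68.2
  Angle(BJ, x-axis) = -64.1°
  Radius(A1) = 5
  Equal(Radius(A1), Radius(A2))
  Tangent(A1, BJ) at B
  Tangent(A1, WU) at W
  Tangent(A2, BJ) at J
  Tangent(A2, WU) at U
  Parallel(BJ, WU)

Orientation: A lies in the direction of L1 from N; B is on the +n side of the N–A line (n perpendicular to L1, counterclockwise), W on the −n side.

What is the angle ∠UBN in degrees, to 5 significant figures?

81.658°

The slot axis is L1's direction at -64.1°, so u = (cos -64.1°, sin -64.1°) = (0.43680, -0.89956) and n = (−sin -64.1°, cos -64.1°) = (0.89956, 0.43680). N is at the origin and A lies 68.2 along u from N, so A = 68.2·u = (29.790, -61.350). Tangency of A1 to both parallel lines with radius 5.0 puts B and W at N ± 5.0·n: B = (4.4978, 2.1840), W = (-4.4978, -2.1840). Equal radii place J and U the same way about A: J = A + 5.0·n = (34.288, -59.166), U = A − 5.0·n = (25.292, -63.534). Then cos ∠UBN = BU·BN / (|BU||BN|), giving 81.658°.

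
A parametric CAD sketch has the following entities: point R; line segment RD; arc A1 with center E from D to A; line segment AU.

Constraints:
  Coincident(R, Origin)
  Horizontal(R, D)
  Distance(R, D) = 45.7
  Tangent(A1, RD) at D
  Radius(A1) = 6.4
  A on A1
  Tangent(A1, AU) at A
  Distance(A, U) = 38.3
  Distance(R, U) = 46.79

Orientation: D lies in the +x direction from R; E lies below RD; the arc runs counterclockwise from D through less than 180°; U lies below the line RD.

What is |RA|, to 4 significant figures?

39.98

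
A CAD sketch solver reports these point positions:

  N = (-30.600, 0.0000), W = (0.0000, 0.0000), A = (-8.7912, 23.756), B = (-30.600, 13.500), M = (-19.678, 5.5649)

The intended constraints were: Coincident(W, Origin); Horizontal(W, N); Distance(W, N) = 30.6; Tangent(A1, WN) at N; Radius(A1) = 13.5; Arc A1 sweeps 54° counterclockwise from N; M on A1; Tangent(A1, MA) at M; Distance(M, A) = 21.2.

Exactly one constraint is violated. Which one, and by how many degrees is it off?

Tangent(A1, MA) at M — off by 5.10°.

W = (0.00, 0.00) ✓; W.y = 0.00, N.y = 0.00 ✓; |WN| = 30.60 ✓; ∠(BN, NW) = 90.00° ✓; |BN| = 13.50 ✓; bearing(B→M) − bearing(B→N) = 54.00° ✓; |BM| = 13.50 ✓; ∠(BM, MA) = 84.90° ✗; |MA| = 21.20 ✓.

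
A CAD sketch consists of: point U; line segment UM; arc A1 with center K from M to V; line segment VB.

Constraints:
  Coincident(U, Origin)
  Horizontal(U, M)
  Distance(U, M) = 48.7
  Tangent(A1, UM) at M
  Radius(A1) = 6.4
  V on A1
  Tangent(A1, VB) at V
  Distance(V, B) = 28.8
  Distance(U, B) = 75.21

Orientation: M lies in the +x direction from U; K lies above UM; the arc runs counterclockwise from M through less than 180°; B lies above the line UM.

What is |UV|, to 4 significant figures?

54.01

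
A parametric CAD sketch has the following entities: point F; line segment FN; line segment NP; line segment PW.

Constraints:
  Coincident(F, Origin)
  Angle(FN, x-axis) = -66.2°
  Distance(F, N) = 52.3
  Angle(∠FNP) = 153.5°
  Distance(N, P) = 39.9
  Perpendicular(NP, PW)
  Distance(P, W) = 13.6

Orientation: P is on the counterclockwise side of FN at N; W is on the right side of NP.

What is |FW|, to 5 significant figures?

94.245

∠FNP = 153.5°, so NP runs at -66.2° + (180° − 153.5°) = -39.700° from the x-axis; with |NP| = 39.9, P = N + 39.9·(cos -39.700°, sin -39.700°) = (51.804, -73.339). NP ⟂ PW; with |PW| = 13.6 on the right of NP, W = P + 13.6·(-0.63877, -0.76940) = (43.117, -83.803). Then |FW| = |W − F| = 94.245.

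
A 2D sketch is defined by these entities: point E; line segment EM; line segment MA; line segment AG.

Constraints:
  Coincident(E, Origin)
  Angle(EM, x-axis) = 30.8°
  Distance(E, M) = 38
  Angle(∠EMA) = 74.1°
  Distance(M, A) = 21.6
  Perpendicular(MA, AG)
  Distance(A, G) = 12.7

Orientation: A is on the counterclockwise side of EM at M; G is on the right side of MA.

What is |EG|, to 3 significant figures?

50.5

E is at the origin; EM runs at 30.8° with length 38.0, so M = 38.0·(cos 30.8°, sin 30.8°) = (32.6, 19.5). ∠EMA = 74.1°, so MA runs at 30.8° + (180° − 74.1°) = 137° from the x-axis; with |MA| = 21.6, A = M + 21.6·(cos 137°, sin 137°) = (16.9, 34.3). The perpendicularity gives AG at right angles to MA; with |AG| = 12.7 on the right of MA, G = A + 12.7·(0.686, 0.728) = (25.6, 43.5). Then |EG| = |G − E| = 50.5.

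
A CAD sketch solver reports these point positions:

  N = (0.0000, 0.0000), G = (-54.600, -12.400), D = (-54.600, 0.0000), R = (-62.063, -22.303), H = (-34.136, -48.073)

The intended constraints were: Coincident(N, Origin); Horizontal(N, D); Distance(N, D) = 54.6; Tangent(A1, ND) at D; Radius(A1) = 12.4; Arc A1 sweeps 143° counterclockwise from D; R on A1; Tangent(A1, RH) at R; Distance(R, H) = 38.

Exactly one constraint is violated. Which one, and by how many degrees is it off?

Tangent(A1, RH) at R — off by 5.70°.

N = (0.00, 0.00) ✓; N.y = 0.00, D.y = 0.00 ✓; |ND| = 54.60 ✓; ∠(GD, DN) = 90.00° ✓; |GD| = 12.40 ✓; bearing(G→R) − bearing(G→D) = 143.0° ✓; |GR| = 12.40 ✓; ∠(GR, RH) = 95.70° ✗; |RH| = 38.00 ✓.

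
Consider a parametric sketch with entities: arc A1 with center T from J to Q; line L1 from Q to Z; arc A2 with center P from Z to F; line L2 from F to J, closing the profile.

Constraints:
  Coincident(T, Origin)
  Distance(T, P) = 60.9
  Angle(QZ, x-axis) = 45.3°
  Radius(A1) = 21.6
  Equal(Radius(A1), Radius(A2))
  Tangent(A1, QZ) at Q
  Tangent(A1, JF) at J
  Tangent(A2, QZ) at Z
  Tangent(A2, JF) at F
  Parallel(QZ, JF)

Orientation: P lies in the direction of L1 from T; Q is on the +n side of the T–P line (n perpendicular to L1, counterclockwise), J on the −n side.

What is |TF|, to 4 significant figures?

64.62

The slot axis is L1's direction at 45.3°, so u = (cos 45.3°, sin 45.3°) = (0.7034, 0.7108) and n = (−sin 45.3°, cos 45.3°) = (-0.7108, 0.7034). T is at the origin and P lies 60.9 along u from T, so P = 60.9·u = (42.84, 43.29). Tangency of A1 to both parallel lines with radius 21.6 puts Q and J at T ± 21.6·n: Q = (-15.35, 15.19), J = (15.35, -15.19). Equal radii place Z and F the same way about P: Z = P + 21.6·n = (27.48, 58.48), F = P − 21.6·n = (58.19, 28.09). Then |TF| = |F − T| = 64.62.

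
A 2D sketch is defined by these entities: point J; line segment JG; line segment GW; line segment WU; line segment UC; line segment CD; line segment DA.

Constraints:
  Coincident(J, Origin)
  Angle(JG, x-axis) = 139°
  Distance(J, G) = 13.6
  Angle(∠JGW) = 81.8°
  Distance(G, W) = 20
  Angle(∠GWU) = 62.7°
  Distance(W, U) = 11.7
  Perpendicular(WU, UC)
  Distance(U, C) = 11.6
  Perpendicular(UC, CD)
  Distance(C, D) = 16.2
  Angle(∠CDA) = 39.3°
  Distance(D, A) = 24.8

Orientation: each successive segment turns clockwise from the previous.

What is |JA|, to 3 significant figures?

15.0

J is at the origin; JG runs at 139.0° with length 13.6, so G = (-10.3, 8.92). ∠JGW = 81.8° gives GW at 40.8° from the x-axis; with |GW| = 20.0, W = (4.88, 22.0). ∠GWU = 62.7° gives WU at -76.5° from the x-axis; with |WU| = 11.7, U = (7.61, 10.6). WU is perpendicular to UC, so UC runs at -166°; with |UC| = 11.6, C = (-3.67, 7.91). UC ⟂ CD, so CD runs at 104°; with |CD| = 16.2, D = (-7.45, 23.7). ∠CDA = 39.3° gives DA at -37.2° from the x-axis; with |DA| = 24.8, A = (12.3, 8.66). Then |JA| = |A − J| = 15.0.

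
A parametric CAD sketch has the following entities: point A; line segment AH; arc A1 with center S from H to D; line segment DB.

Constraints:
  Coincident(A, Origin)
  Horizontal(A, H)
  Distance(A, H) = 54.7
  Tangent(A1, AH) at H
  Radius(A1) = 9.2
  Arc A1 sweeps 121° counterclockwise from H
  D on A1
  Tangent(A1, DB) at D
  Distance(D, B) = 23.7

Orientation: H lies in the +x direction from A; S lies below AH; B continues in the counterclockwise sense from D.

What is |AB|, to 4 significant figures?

68.24

A is at the origin; AH is horizontal with |AH| = 54.7 and H on the +x side, so H = (54.70, 0.000). A1 meets AH tangentially, so SH is at right angles to AH, so S = H + (0, -9.2) = (54.70, -9.200). On A1, H sits at bearing 90° from S; a 121° counterclockwise sweep puts D at bearing 211°, so D = S + 9.2·(cos 211°, sin 211°) = (46.81, -13.94). Since A1 is tangent to DB there, SD ⟂ DB, so DB runs along (−sin 211°, cos 211°); with |DB| = 23.7, B = (59.02, -34.25). Then |AB| = |B − A| = 68.24.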